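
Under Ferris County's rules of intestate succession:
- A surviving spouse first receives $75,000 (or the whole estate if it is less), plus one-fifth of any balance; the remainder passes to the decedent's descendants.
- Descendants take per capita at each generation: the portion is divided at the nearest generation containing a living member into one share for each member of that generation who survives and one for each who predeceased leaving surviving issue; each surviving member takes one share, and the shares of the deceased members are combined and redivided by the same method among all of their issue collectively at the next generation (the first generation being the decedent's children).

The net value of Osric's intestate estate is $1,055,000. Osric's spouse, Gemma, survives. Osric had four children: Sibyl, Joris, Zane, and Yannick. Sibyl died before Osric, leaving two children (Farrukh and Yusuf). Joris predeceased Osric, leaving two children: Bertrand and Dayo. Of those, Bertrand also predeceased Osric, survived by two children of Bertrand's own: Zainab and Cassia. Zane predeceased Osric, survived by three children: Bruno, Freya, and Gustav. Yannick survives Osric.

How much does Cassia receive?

Gemma first takes $75,000, leaving a balance of $980,000. Gemma then takes one-fifth of the balance ($196,000), for a total of $271,000. The remaining $784,000 passes to the descendants.
The descendants' portion ($784,000) is divided at the children's generation into 4 shares of $196,000. Yannick takes $196,000. The 3 shares of the deceased (Sibyl, Joris, and Zane) are combined into a pool of $588,000.
That pool ($588,000) is divided at the grandchildren's generation into 7 shares of $84,000. Farrukh, Yusuf, Dayo, Bruno, Freya, and Gustav each take $84,000. The remaining share for the deceased Bertrand ($84,000) is carried to the next generation.
That pool ($84,000) is divided at the great-grandchildren's generation equally among Zainab and Cassia: $42,000 each.

Cassia receives $42,000.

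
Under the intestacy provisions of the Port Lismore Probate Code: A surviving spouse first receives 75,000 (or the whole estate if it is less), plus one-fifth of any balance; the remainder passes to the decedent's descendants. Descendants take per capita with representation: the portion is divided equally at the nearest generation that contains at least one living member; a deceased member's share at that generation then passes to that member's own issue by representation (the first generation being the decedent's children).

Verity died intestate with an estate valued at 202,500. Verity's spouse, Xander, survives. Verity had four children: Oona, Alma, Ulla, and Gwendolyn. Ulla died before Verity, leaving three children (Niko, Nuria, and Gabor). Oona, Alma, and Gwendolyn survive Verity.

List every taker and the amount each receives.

Xander first takes 75,000, leaving a balance of 127,500. Xander then takes one-fifth of the balance (25,500), for a total of 100,500. The remaining 102,000 passes to the descendants.
The descendants' portion (102,000) is divided into 4 shares of 25,500: Oona, Alma, and Gwendolyn each take 25,500; Ulla's 25,500 share passes to Ulla's issue.
Ulla's share (25,500) is divided into 3 shares of 8,500: Niko, Nuria, and Gabor each take 8,500.

Xander: 100,500; Oona: 25,500; Alma: 25,500; Niko: 8,500; Nuria: 8,500; Gabor: 8,500; Gwendolyn: 25,500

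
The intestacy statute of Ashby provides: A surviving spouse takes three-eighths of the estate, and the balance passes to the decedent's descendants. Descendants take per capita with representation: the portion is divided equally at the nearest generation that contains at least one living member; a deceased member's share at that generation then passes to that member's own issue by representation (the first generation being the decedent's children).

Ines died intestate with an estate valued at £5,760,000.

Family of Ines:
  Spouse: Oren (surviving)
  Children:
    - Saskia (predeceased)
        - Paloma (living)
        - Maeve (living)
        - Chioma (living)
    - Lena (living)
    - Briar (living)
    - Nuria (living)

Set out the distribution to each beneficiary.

Oren: £2,160,000; Paloma: £300,000; Maeve: £300,000; Chioma: £300,000; Lena: £900,000; Briar: £900,000; Nuria: £900,000

Oren takes three-eighths of £5,760,000 = £2,160,000. The remaining £3,600,000 passes to the descendants.
The descendants' portion (£3,600,000) is divided into 4 shares of £900,000: Lena, Briar, and Nuria each take £900,000; Saskia's £900,000 share passes to Saskia's issue.
Saskia's share (£900,000) is divided into 3 shares of £300,000: Paloma, Maeve, and Chioma each take £300,000.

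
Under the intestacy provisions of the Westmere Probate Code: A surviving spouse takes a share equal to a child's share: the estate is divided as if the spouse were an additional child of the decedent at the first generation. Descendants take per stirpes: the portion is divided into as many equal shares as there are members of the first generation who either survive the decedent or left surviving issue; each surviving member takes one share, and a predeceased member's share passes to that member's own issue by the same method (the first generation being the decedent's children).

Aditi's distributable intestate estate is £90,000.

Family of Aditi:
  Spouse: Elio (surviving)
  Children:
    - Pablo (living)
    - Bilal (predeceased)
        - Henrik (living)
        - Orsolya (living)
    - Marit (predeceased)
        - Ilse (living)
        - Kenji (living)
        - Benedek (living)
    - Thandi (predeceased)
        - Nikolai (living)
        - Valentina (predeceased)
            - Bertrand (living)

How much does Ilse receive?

Ilse receives £6,000.

The spouse counts as an additional share at the children's level, so there are 5 primary shares of £18,000. Elio takes one such share (£18,000).
The children's combined portion (£72,000) is divided into 4 shares of £18,000: Pablo takes £18,000; Bilal's £18,000 share passes to Bilal's issue; Marit's £18,000 share passes to Marit's issue; Thandi's £18,000 share passes to Thandi's issue.
Bilal's share (£18,000) is divided into 2 shares of £9,000: Henrik and Orsolya each take £9,000.
Marit's share (£18,000) is divided into 3 shares of £6,000: Ilse, Kenji, and Benedek each take £6,000.
Thandi's share (£18,000) is divided into 2 shares of £9,000: Nikolai takes £9,000; Valentina's £9,000 share passes to Valentina's issue.
Valentina's share (£9,000) passes entirely to Bertrand.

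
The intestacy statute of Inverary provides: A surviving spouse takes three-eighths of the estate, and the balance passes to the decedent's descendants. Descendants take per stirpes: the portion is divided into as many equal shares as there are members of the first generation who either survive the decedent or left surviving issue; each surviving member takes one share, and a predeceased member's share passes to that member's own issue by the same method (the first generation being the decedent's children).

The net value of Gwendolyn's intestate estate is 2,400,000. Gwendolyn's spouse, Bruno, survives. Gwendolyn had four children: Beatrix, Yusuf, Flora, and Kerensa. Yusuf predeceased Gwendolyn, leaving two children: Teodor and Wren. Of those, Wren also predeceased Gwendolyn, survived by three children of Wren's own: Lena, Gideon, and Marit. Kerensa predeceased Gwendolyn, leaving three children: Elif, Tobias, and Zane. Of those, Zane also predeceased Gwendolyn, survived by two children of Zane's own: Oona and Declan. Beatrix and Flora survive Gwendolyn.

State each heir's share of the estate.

Bruno: 900,000; Beatrix: 375,000; Teodor: 187,500; Lena: 62,500; Gideon: 62,500; Marit: 62,500; Flora: 375,000; Elif: 125,000; Tobias: 125,000; Oona: 62,500; Declan: 62,500

Bruno takes three-eighths of 2,400,000 = 900,000. The remaining 1,500,000 passes to the descendants.
The descendants' portion (1,500,000) is divided into 4 shares of 375,000: Beatrix and Flora each take 375,000; Yusuf's 375,000 share passes to Yusuf's issue; Kerensa's 375,000 share passes to Kerensa's issue.
Yusuf's share (375,000) is divided into 2 shares of 187,500: Teodor takes 187,500; Wren's 187,500 share passes to Wren's issue.
Wren's share (187,500) is divided into 3 shares of 62,500: Lena, Gideon, and Marit each take 62,500.
Kerensa's share (375,000) is divided into 3 shares of 125,000: Elif and Tobias each take 125,000; Zane's 125,000 share passes to Zane's issue.
Zane's share (125,000) is divided into 2 shares of 62,500: Oona and Declan each take 62,500.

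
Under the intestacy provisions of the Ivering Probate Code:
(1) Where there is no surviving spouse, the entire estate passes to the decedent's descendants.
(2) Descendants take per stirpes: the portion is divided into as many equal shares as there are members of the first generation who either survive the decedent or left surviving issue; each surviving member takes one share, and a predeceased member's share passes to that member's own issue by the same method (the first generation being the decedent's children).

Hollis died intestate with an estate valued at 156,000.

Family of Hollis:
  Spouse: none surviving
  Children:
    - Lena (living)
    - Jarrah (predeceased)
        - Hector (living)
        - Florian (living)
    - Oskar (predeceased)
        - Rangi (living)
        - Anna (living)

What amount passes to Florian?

The entire 156,000 passes to the descendants.
That amount (156,000) is divided into 3 shares of 52,000: Lena takes 52,000; Jarrah's 52,000 share passes to Jarrah's issue; Oskar's 52,000 share passes to Oskar's issue.
Jarrah's share (52,000) is divided into 2 shares of 26,000: Hector and Florian each take 26,000.
Oskar's share (52,000) is divided into 2 shares of 26,000: Rangi and Anna each take 26,000.

Florian receives 26,000.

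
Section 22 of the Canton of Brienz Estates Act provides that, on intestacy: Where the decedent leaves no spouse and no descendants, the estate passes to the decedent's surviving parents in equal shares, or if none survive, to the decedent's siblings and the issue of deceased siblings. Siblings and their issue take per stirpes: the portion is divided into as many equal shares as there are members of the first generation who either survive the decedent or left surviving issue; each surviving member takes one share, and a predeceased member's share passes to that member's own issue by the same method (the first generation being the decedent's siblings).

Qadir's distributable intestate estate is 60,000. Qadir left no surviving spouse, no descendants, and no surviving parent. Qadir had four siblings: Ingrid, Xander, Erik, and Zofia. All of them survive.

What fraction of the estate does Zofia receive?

The entire 60,000 passes to the siblings and their issue.
That amount (60,000) is divided into 4 shares of 15,000: Ingrid, Xander, Erik, and Zofia each take 15,000.

Zofia receives 1/4 of the estate.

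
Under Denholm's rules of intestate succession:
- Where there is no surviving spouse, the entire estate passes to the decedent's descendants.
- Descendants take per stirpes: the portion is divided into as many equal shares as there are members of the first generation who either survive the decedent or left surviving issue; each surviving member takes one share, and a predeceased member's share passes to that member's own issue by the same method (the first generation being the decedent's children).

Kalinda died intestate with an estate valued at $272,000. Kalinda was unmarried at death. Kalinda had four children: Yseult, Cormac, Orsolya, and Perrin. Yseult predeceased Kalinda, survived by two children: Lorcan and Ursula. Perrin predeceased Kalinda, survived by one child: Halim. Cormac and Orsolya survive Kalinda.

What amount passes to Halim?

The entire $272,000 passes to the descendants.
That amount ($272,000) is divided into 4 shares of $68,000: Cormac and Orsolya each take $68,000; Yseult's $68,000 share passes to Yseult's issue; Perrin's $68,000 share passes to Perrin's issue.
Yseult's share ($68,000) is divided into 2 shares of $34,000: Lorcan and Ursula each take $34,000.
Perrin's share ($68,000) passes entirely to Halim.

Halim receives $68,000.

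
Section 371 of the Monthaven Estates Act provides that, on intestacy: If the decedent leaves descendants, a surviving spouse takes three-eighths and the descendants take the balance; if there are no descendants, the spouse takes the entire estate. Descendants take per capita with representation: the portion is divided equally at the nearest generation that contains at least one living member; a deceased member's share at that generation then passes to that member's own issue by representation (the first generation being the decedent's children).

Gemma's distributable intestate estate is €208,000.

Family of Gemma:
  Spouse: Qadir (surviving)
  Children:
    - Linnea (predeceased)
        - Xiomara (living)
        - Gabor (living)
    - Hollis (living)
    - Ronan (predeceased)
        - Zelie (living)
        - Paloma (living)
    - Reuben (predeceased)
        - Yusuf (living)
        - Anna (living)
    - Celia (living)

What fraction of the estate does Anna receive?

Anna receives 1/16 of the estate.

Qadir takes three-eighths of €208,000 = €78,000. The remaining €130,000 passes to the descendants.
The descendants' portion (€130,000) is divided into 5 shares of €26,000: Hollis and Celia each take €26,000; Linnea's €26,000 share passes to Linnea's issue; Ronan's €26,000 share passes to Ronan's issue; Reuben's €26,000 share passes to Reuben's issue.
Linnea's share (€26,000) is divided into 2 shares of €13,000: Xiomara and Gabor each take €13,000.
Ronan's share (€26,000) is divided into 2 shares of €13,000: Zelie and Paloma each take €13,000.
Reuben's share (€26,000) is divided into 2 shares of €13,000: Yusuf and Anna each take €13,000.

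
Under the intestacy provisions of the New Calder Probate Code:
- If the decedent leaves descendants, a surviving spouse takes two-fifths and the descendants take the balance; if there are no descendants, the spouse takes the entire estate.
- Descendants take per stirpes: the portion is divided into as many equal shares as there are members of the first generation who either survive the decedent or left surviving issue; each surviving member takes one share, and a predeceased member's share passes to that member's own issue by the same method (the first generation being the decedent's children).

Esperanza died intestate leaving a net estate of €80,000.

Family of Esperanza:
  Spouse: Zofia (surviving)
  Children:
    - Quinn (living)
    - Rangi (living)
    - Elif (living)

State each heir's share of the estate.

Zofia: €32,000; Quinn: €16,000; Rangi: €16,000; Elif: €16,000

Zofia takes two-fifths of €80,000 = €32,000. The remaining €48,000 passes to the descendants.
The descendants' portion (€48,000) is divided into 3 shares of €16,000: Quinn, Rangi, and Elif each take €16,000.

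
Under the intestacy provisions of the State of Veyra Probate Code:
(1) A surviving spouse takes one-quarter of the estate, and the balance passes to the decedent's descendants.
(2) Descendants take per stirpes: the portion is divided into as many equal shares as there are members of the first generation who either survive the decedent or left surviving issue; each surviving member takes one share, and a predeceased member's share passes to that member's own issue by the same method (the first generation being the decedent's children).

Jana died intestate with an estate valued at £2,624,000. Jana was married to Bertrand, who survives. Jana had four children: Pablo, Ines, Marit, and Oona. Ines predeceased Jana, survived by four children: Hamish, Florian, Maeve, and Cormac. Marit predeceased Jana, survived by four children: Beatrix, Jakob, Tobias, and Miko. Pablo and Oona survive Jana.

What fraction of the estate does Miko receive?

Miko receives 3/64 of the estate.

Bertrand takes one-quarter of £2,624,000 = £656,000. The remaining £1,968,000 passes to the descendants.
The descendants' portion (£1,968,000) is divided into 4 shares of £492,000: Pablo and Oona each take £492,000; Ines's £492,000 share passes to Ines's issue; Marit's £492,000 share passes to Marit's issue.
Ines's share (£492,000) is divided into 4 shares of £123,000: Hamish, Florian, Maeve, and Cormac each take £123,000.
Marit's share (£492,000) is divided into 4 shares of £123,000: Beatrix, Jakob, Tobias, and Miko each take £123,000.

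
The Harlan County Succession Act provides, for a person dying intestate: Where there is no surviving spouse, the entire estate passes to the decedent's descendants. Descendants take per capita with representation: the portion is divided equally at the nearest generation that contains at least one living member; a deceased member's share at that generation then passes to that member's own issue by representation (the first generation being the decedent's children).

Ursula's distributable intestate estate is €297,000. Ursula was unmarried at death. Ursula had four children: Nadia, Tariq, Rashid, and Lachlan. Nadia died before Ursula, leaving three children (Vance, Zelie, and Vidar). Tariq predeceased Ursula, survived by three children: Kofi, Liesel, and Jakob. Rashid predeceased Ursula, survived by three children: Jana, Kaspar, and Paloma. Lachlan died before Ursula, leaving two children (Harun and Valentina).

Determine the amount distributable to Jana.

Jana receives €27,000.

The entire €297,000 passes to the descendants.
No child survives, so the initial division is made at the grandchildren's generation.
That amount (€297,000) is divided into 11 shares of €27,000: Vance, Zelie, Vidar, Kofi, Liesel, Jakob, Jana, Kaspar, Paloma, Harun, and Valentina each take €27,000.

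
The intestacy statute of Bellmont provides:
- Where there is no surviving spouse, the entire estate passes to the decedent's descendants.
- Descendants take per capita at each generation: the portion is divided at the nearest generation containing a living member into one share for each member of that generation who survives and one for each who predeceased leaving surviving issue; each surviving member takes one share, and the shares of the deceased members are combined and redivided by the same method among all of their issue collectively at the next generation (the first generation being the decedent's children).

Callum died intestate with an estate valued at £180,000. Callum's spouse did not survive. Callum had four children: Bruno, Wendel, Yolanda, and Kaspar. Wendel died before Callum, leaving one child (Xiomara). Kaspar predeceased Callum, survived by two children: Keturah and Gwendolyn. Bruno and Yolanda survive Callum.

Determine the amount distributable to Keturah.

Keturah receives £30,000.

The entire £180,000 passes to the descendants.
That amount (£180,000) is divided at the children's generation into 4 shares of £45,000. Bruno and Yolanda each take £45,000. The 2 shares of the deceased (Wendel and Kaspar) are combined into a pool of £90,000.
That pool (£90,000) is divided at the grandchildren's generation equally among Xiomara, Keturah, and Gwendolyn: £30,000 each.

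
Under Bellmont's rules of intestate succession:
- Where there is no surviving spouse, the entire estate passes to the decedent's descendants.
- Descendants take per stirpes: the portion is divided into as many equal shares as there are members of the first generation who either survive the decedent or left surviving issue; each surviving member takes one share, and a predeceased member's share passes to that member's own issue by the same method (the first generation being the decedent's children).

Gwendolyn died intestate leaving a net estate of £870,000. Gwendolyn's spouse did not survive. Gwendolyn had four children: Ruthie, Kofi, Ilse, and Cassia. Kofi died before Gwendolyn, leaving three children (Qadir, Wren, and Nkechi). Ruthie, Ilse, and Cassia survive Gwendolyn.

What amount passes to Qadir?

Qadir receives £72,500.

The entire £870,000 passes to the descendants.
That amount (£870,000) is divided into 4 shares of £217,500: Ruthie, Ilse, and Cassia each take £217,500; Kofi's £217,500 share passes to Kofi's issue.
Kofi's share (£217,500) is divided into 3 shares of £72,500: Qadir, Wren, and Nkechi each take £72,500.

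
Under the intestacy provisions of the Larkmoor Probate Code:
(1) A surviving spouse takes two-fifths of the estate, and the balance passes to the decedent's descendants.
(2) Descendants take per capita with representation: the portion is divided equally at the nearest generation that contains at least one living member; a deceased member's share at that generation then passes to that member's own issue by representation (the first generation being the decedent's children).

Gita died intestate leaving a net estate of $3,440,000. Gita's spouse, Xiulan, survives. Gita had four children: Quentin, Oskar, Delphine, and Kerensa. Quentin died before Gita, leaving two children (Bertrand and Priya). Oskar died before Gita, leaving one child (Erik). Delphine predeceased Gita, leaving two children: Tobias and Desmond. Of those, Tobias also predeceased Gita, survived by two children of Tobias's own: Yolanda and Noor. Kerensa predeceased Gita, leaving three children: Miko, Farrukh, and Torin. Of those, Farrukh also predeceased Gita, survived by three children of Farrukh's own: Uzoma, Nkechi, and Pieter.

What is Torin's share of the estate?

Xiulan takes two-fifths of $3,440,000 = $1,376,000. The remaining $2,064,000 passes to the descendants.
No child survives, so the initial division is made at the grandchildren's generation.
The descendants' portion ($2,064,000) is divided into 8 shares of $258,000: Bertrand, Priya, Erik, Desmond, Miko, and Torin each take $258,000; Tobias's $258,000 share passes to Tobias's issue; Farrukh's $258,000 share passes to Farrukh's issue.
Tobias's share ($258,000) is divided into 2 shares of $129,000: Yolanda and Noor each take $129,000.
Farrukh's share ($258,000) is divided into 3 shares of $86,000: Uzoma, Nkechi, and Pieter each take $86,000.

Torin receives $258,000.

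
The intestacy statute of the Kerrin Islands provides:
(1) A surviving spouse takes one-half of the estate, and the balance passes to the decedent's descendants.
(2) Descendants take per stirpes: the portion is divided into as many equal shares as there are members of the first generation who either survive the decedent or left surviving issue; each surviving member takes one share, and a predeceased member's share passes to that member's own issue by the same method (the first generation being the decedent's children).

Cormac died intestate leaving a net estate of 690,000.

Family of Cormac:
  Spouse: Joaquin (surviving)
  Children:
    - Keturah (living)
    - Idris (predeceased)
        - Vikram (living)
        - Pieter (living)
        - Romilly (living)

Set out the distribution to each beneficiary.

Joaquin: 345,000; Keturah: 172,500; Vikram: 57,500; Pieter: 57,500; Romilly: 57,500

Joaquin takes one-half of 690,000 = 345,000. The remaining 345,000 passes to the descendants.
The descendants' portion (345,000) is divided into 2 shares of 172,500: Keturah takes 172,500; Idris's 172,500 share passes to Idris's issue.
Idris's share (172,500) is divided into 3 shares of 57,500: Vikram, Pieter, and Romilly each take 57,500.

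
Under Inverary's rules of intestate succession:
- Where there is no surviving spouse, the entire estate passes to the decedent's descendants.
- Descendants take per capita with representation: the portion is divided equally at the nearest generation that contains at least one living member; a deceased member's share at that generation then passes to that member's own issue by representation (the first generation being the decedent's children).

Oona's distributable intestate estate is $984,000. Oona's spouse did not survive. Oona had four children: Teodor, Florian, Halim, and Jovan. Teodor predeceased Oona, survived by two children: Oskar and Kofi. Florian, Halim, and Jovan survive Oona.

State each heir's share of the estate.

The entire $984,000 passes to the descendants.
That amount ($984,000) is divided into 4 shares of $246,000: Florian, Halim, and Jovan each take $246,000; Teodor's $246,000 share passes to Teodor's issue.
Teodor's share ($246,000) is divided into 2 shares of $123,000: Oskar and Kofi each take $123,000.

Oskar: $123,000; Kofi: $123,000; Florian: $246,000; Halim: $246,000; Jovan: $246,000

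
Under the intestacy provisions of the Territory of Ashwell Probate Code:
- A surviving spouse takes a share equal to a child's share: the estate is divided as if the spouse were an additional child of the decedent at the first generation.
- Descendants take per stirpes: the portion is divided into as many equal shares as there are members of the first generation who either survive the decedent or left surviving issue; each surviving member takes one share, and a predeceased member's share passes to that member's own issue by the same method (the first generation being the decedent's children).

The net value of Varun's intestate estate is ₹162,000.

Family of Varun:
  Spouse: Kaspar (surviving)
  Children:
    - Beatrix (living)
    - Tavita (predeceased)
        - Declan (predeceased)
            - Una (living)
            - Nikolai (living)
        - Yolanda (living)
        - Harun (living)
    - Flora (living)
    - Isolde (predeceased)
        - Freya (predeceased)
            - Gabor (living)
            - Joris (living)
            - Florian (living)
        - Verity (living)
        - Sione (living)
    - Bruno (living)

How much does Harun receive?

Harun receives ₹9,000.

The spouse counts as an additional share at the children's level, so there are 6 primary shares of ₹27,000. Kaspar takes one such share (₹27,000).
The children's combined portion (₹135,000) is divided into 5 shares of ₹27,000: Beatrix, Flora, and Bruno each take ₹27,000; Tavita's ₹27,000 share passes to Tavita's issue; Isolde's ₹27,000 share passes to Isolde's issue.
Tavita's share (₹27,000) is divided into 3 shares of ₹9,000: Yolanda and Harun each take ₹9,000; Declan's ₹9,000 share passes to Declan's issue.
Declan's share (₹9,000) is divided into 2 shares of ₹4,500: Una and Nikolai each take ₹4,500.
Isolde's share (₹27,000) is divided into 3 shares of ₹9,000: Verity and Sione each take ₹9,000; Freya's ₹9,000 share passes to Freya's issue.
Freya's share (₹9,000) is divided into 3 shares of ₹3,000: Gabor, Joris, and Florian each take ₹3,000.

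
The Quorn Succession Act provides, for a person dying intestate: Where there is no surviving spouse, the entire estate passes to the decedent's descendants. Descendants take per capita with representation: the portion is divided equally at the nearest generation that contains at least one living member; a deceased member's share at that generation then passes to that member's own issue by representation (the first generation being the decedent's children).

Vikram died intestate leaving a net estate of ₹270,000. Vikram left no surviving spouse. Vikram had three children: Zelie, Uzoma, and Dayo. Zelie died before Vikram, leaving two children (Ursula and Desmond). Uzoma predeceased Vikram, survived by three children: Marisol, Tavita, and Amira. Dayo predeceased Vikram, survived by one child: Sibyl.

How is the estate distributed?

The entire ₹270,000 passes to the descendants.
No child survives, so the initial division is made at the grandchildren's generation.
That amount (₹270,000) is divided into 6 shares of ₹45,000: Ursula, Desmond, Marisol, Tavita, Amira, and Sibyl each take ₹45,000.

Ursula: ₹45,000; Desmond: ₹45,000; Marisol: ₹45,000; Tavita: ₹45,000; Amira: ₹45,000; Sibyl: ₹45,000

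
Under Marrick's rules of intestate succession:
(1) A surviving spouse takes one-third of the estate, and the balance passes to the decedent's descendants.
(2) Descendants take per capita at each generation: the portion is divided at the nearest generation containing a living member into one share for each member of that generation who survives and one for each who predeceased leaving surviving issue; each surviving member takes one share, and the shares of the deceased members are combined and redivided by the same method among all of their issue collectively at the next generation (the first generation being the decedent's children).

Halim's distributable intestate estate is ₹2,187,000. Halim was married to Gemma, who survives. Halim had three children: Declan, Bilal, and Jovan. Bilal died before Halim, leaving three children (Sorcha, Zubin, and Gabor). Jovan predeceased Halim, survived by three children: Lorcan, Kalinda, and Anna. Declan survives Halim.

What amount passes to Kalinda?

Kalinda receives ₹162,000.

Gemma takes one-third of ₹2,187,000 = ₹729,000. The remaining ₹1,458,000 passes to the descendants.
The descendants' portion (₹1,458,000) is divided at the children's generation into 3 shares of ₹486,000. Declan takes ₹486,000. The 2 shares of the deceased (Bilal and Jovan) are combined into a pool of ₹972,000.
That pool (₹972,000) is divided at the grandchildren's generation equally among Sorcha, Zubin, Gabor, Lorcan, Kalinda, and Anna: ₹162,000 each.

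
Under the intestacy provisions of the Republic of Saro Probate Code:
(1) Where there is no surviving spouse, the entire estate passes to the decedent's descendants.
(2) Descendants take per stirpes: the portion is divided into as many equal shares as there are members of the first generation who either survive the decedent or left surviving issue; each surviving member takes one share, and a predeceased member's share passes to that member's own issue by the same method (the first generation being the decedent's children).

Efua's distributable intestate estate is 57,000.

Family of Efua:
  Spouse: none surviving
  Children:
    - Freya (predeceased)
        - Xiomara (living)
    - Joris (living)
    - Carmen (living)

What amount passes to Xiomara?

The entire 57,000 passes to the descendants.
That amount (57,000) is divided into 3 shares of 19,000: Joris and Carmen each take 19,000; Freya's 19,000 share passes to Freya's issue.
Freya's share (19,000) passes entirely to Xiomara.

Xiomara receives 19,000.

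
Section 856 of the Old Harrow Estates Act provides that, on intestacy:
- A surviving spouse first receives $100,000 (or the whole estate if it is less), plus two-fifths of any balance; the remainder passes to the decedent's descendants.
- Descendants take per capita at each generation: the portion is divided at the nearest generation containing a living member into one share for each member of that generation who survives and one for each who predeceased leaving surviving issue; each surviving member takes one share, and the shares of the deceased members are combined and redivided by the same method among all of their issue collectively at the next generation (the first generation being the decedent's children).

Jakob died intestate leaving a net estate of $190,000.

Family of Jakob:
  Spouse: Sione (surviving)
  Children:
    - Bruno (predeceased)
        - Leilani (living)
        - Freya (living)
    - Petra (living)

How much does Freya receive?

Freya receives $13,500.

Sione first takes $100,000, leaving a balance of $90,000. Sione then takes two-fifths of the balance ($36,000), for a total of $136,000. The remaining $54,000 passes to the descendants.
The descendants' portion ($54,000) is divided at the children's generation into 2 shares of $27,000. Petra takes $27,000. The remaining share for the deceased Bruno ($27,000) is carried to the next generation.
That pool ($27,000) is divided at the grandchildren's generation equally among Leilani and Freya: $13,500 each.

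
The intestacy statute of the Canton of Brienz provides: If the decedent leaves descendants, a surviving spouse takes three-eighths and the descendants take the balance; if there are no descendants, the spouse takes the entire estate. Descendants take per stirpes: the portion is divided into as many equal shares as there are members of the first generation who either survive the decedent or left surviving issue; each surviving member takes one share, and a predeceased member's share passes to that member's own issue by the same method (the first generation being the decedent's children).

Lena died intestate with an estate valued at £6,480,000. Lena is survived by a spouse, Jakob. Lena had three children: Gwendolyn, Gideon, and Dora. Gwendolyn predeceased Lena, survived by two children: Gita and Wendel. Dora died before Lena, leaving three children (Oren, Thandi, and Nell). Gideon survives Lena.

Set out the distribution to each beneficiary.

Jakob: £2,430,000; Gita: £675,000; Wendel: £675,000; Gideon: £1,350,000; Oren: £450,000; Thandi: £450,000; Nell: £450,000

Jakob takes three-eighths of £6,480,000 = £2,430,000. The remaining £4,050,000 passes to the descendants.
The descendants' portion (£4,050,000) is divided into 3 shares of £1,350,000: Gideon takes £1,350,000; Gwendolyn's £1,350,000 share passes to Gwendolyn's issue; Dora's £1,350,000 share passes to Dora's issue.
Gwendolyn's share (£1,350,000) is divided into 2 shares of £675,000: Gita and Wendel each take £675,000.
Dora's share (£1,350,000) is divided into 3 shares of £450,000: Oren, Thandi, and Nell each take £450,000.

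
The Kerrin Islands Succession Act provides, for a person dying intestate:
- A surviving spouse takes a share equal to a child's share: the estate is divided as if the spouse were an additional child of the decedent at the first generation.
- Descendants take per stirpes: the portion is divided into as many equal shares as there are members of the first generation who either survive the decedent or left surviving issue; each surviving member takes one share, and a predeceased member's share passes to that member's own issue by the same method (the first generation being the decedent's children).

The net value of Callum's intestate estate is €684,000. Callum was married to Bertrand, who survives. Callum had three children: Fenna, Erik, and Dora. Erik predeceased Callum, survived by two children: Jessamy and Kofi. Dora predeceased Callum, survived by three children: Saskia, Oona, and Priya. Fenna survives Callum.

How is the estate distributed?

The spouse counts as an additional share at the children's level, so there are 4 primary shares of €171,000. Bertrand takes one such share (€171,000).
The children's combined portion (€513,000) is divided into 3 shares of €171,000: Fenna takes €171,000; Erik's €171,000 share passes to Erik's issue; Dora's €171,000 share passes to Dora's issue.
Erik's share (€171,000) is divided into 2 shares of €85,500: Jessamy and Kofi each take €85,500.
Dora's share (€171,000) is divided into 3 shares of €57,000: Saskia, Oona, and Priya each take €57,000.

Bertrand: €171,000; Fenna: €171,000; Jessamy: €85,500; Kofi: €85,500; Saskia: €57,000; Oona: €57,000; Priya: €57,000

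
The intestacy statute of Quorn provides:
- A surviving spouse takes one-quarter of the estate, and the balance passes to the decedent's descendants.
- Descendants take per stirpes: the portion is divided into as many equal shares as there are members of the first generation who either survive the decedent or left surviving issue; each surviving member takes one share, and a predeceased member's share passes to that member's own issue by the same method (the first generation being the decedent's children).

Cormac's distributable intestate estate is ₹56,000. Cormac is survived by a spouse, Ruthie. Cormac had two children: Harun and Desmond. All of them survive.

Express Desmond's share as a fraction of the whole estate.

Ruthie takes one-quarter of ₹56,000 = ₹14,000. The remaining ₹42,000 passes to the descendants.
The descendants' portion (₹42,000) is divided into 2 shares of ₹21,000: Harun and Desmond each take ₹21,000.

Desmond receives 3/8 of the estate.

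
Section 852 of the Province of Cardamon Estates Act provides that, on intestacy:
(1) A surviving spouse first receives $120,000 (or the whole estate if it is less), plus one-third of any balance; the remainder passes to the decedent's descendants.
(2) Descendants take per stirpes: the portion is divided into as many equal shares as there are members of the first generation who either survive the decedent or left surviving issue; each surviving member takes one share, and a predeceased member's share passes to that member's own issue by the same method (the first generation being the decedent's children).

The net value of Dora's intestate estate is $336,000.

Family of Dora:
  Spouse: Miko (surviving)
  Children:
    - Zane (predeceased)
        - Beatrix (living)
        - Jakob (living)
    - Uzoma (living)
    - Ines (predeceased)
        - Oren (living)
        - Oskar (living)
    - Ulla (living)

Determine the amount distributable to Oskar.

Miko first takes $120,000, leaving a balance of $216,000. Miko then takes one-third of the balance ($72,000), for a total of $192,000. The remaining $144,000 passes to the descendants.
The descendants' portion ($144,000) is divided into 4 shares of $36,000: Uzoma and Ulla each take $36,000; Zane's $36,000 share passes to Zane's issue; Ines's $36,000 share passes to Ines's issue.
Zane's share ($36,000) is divided into 2 shares of $18,000: Beatrix and Jakob each take $18,000.
Ines's share ($36,000) is divided into 2 shares of $18,000: Oren and Oskar each take $18,000.

Oskar receives $18,000.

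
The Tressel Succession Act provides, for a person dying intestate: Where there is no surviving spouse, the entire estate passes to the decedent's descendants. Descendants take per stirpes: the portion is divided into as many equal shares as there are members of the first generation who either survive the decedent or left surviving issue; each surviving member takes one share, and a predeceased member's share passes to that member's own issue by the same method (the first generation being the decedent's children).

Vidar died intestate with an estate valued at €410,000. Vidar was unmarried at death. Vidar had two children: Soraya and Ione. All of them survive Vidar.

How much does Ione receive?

Ione receives €205,000.

The entire €410,000 passes to the descendants.
That amount (€410,000) is divided into 2 shares of €205,000: Soraya and Ione each take €205,000.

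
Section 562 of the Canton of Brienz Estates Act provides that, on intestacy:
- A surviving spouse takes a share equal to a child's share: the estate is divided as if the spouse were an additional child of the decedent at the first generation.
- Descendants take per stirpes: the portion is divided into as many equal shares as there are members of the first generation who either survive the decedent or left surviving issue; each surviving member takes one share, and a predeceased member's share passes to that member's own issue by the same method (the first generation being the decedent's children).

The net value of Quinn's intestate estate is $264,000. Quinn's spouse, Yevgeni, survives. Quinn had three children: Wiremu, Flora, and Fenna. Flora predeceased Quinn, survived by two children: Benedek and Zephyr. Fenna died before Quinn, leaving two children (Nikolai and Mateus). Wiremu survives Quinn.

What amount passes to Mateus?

Mateus receives $33,000.

The spouse counts as an additional share at the children's level, so there are 4 primary shares of $66,000. Yevgeni takes one such share ($66,000).
The children's combined portion ($198,000) is divided into 3 shares of $66,000: Wiremu takes $66,000; Flora's $66,000 share passes to Flora's issue; Fenna's $66,000 share passes to Fenna's issue.
Flora's share ($66,000) is divided into 2 shares of $33,000: Benedek and Zephyr each take $33,000.
Fenna's share ($66,000) is divided into 2 shares of $33,000: Nikolai and Mateus each take $33,000.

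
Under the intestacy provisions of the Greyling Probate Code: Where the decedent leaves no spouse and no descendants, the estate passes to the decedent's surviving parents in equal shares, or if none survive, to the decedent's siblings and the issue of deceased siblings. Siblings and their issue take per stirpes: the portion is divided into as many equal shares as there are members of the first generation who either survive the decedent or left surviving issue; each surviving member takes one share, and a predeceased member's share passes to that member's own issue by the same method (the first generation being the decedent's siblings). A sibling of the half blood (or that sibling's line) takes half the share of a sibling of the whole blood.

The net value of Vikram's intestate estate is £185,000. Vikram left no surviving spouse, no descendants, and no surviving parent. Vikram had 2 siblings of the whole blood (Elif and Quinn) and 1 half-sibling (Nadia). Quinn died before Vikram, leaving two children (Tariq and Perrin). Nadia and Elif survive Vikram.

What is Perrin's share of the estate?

Perrin receives £37,000.

The entire £185,000 passes to the siblings and their issue.
Counting each half-blood sibling's line as half a unit, there are 5/2 units in £185,000, so one unit is £74,000. Whole-blood lines (Elif and Quinn) take £74,000 each; half-blood lines (Nadia) take £37,000 each.
Quinn's share (£74,000) is divided into 2 shares of £37,000: Tariq and Perrin each take £37,000.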